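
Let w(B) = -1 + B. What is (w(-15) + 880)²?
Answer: 746496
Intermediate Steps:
(w(-15) + 880)² = ((-1 - 15) + 880)² = (-16 + 880)² = 864² = 746496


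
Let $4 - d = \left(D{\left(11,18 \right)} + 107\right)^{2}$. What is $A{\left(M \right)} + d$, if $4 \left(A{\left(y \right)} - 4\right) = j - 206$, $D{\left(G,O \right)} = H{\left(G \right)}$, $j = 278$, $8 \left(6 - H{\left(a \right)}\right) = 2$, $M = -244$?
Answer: $- \frac{202985}{16} \approx -12687.0$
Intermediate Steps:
$H{\left(a \right)} = \frac{23}{4}$ ($H{\left(a \right)} = 6 - \frac{1}{4} = \frac{23}{4}$)
$D{\left(G,O \right)} = \frac{23}{4}$
$A{\left(y \right)} = 22$ ($A{\left(y \right)} = 4 + \frac{278 - 206}{4} = 4 + \frac{1}{4} \cdot 72 = 4 + 18 = 22$)
$d = - \frac{203337}{16}$ ($d = 4 - \left(\frac{23}{4} + 107\right)^{2} = 4 - \left(\frac{451}{4}\right)^{2} = 4 - \frac{203401}{16} = - \frac{203337}{16} \approx -12709.0$)
$A{\left(M \right)} + d = 22 - \frac{203337}{16} = - \frac{202985}{16}$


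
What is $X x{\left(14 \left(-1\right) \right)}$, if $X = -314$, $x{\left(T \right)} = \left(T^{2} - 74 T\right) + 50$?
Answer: $-402548$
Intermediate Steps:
$x{\left(T \right)} = 50 + T^{2} - 74 T$
$X x{\left(14 \left(-1\right) \right)} = - 314 \left(50 + \left(14 \left(-1\right)\right)^{2} - 74 \cdot 14 \left(-1\right)\right) = - 314 \left(50 + \left(-14\right)^{2} - -1036\right) = - 314 \left(50 + 196 + 1036\right) = \left(-314\right) 1282 = -402548$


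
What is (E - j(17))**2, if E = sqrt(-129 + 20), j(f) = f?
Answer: (17 - I*sqrt(109))**2 ≈ 180.0 - 354.97*I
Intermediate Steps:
E = I*sqrt(109) (E = sqrt(-109) = I*sqrt(109) ≈ 10.44*I)
(E - j(17))**2 = (I*sqrt(109) - 1*17)**2 = (I*sqrt(109) - 17)**2 = (-17 + I*sqrt(109))**2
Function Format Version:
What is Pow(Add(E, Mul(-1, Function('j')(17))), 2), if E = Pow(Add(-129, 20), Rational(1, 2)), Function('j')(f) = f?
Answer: Pow(Add(17, Mul(-1, I, Pow(109, Rational(1, 2)))), 2) ≈ Add(180.00, Mul(-354.97, I))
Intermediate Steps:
E = Mul(I, Pow(109, Rational(1, 2))) (E = Pow(-109, Rational(1, 2)) = Mul(I, Pow(109, Rational(1, 2))) ≈ Mul(10.440, I))
Pow(Add(E, Mul(-1, Function('j')(17))), 2) = Pow(Add(Mul(I, Pow(109, Rational(1, 2))), Mul(-1, 17)), 2) = Pow(Add(Mul(I, Pow(109, Rational(1, 2))), -17), 2) = Pow(Add(-17, Mul(I, Pow(109, Rational(1, 2)))), 2)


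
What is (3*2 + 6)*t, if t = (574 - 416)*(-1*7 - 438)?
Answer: -843720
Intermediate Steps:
t = -70310 (t = 158*(-7 - 438) = 158*(-445) = -70310)
(3*2 + 6)*t = (3*2 + 6)*(-70310) = (6 + 6)*(-70310) = 12*(-70310) = -843720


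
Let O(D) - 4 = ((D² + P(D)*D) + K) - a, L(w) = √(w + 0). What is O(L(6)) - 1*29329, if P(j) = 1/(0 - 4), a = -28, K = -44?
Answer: -29335 - √6/4 ≈ -29336.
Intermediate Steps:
L(w) = √w
P(j) = -¼ (P(j) = 1/(-4) = -¼)
O(D) = -12 + D² - D/4 (O(D) = 4 + (((D² - D/4) - 44) - 1*(-28)) = 4 + ((-44 + D² - D/4) + 28) = 4 + (-16 + D² - D/4) = -12 + D² - D/4)
O(L(6)) - 1*29329 = (-12 + (√6)² - √6/4) - 1*29329 = (-12 + 6 - √6/4) - 29329 = (-6 - √6/4) - 29329 = -29335 - √6/4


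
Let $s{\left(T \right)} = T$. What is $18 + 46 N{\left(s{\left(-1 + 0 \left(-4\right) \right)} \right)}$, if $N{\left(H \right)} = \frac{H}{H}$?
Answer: $64$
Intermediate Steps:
$N{\left(H \right)} = 1$
$18 + 46 N{\left(s{\left(-1 + 0 \left(-4\right) \right)} \right)} = 18 + 46 \cdot 1 = 18 + 46 = 64$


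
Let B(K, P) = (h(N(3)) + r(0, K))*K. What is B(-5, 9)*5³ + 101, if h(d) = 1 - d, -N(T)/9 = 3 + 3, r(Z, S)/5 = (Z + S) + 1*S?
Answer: -3024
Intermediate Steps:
r(Z, S) = 5*Z + 10*S (r(Z, S) = 5*((Z + S) + 1*S) = 5*((S + Z) + S) = 5*(Z + 2*S) = 5*Z + 10*S)
N(T) = -54 (N(T) = -9*(3 + 3) = -9*6 = -54)
B(K, P) = K*(55 + 10*K) (B(K, P) = ((1 - 1*(-54)) + (5*0 + 10*K))*K = ((1 + 54) + (0 + 10*K))*K = (55 + 10*K)*K = K*(55 + 10*K))
B(-5, 9)*5³ + 101 = (5*(-5)*(11 + 2*(-5)))*5³ + 101 = (5*(-5)*(11 - 10))*125 + 101 = (5*(-5)*1)*125 + 101 = -25*125 + 101 = -3125 + 101 = -3024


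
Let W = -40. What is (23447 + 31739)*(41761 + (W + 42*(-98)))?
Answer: 2075269530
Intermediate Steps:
(23447 + 31739)*(41761 + (W + 42*(-98))) = (23447 + 31739)*(41761 + (-40 + 42*(-98))) = 55186*(41761 + (-40 - 4116)) = 55186*(41761 - 4156) = 55186*37605 = 2075269530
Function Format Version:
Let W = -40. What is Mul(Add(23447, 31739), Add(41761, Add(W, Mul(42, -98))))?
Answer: 2075269530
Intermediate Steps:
Mul(Add(23447, 31739), Add(41761, Add(W, Mul(42, -98)))) = Mul(Add(23447, 31739), Add(41761, Add(-40, Mul(42, -98)))) = Mul(55186, Add(41761, Add(-40, -4116))) = Mul(55186, Add(41761, -4156)) = Mul(55186, 37605) = 2075269530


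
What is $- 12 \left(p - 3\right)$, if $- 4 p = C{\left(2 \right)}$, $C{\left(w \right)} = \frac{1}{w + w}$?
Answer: $\frac{147}{4} \approx 36.75$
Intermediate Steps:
$C{\left(w \right)} = \frac{1}{2 w}$
$p = - \frac{1}{16}$ ($p = - \frac{\frac{1}{2} \cdot \frac{1}{2}}{4} = \left(- \frac{1}{4}\right) \frac{1}{4} = - \frac{1}{16} \approx -0.0625$)
$- 12 \left(p - 3\right) = - 12 \left(- \frac{1}{16} - 3\right) = \left(-12\right) \left(- \frac{49}{16}\right) = \frac{147}{4}$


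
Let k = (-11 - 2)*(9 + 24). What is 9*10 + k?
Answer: -339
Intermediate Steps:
k = -429 (k = -13*33 = -429)
9*10 + k = 9*10 - 429 = 90 - 429 = -339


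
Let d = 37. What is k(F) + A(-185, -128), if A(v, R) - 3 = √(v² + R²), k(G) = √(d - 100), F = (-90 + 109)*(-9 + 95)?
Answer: 3 + √50609 + 3*I*√7 ≈ 227.96 + 7.9373*I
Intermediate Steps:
F = 1634 (F = 19*86 = 1634)
k(G) = 3*I*√7 (k(G) = √(37 - 100) = √(-63) = 3*I*√7)
A(v, R) = 3 + √(R² + v²) (A(v, R) = 3 + √(v² + R²) = 3 + √(R² + v²))
k(F) + A(-185, -128) = 3*I*√7 + (3 + √((-128)² + (-185)²)) = 3*I*√7 + (3 + √(16384 + 34225)) = 3*I*√7 + (3 + √50609) = 3 + √50609 + 3*I*√7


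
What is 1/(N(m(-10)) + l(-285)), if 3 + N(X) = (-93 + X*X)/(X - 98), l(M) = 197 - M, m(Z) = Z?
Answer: 108/51725 ≈ 0.0020880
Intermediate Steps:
N(X) = -3 + (-93 + X²)/(-98 + X) (N(X) = -3 + (-93 + X*X)/(X - 98) = -3 + (-93 + X²)/(-98 + X))
1/(N(m(-10)) + l(-285)) = 1/((201 + (-10)² - 3*(-10))/(-98 - 10) + (197 - 1*(-285))) = 1/((201 + 100 + 30)/(-108) + (197 + 285)) = 1/(-1/108*331 + 482) = 1/(-331/108 + 482) = 1/(51725/108) = 108/51725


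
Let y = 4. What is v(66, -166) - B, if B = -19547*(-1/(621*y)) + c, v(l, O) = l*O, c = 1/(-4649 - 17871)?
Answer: -153328832509/13984920 ≈ -10964.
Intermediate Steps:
c = -1/22520 (c = 1/(-22520) = -1/22520 ≈ -4.4405e-5)
v(l, O) = O*l
B = 110048989/13984920 (B = -19547/(-23*27*4) - 1/22520 = -19547/((-621*4)) - 1/22520 = -19547/(-2484) - 1/22520 = -19547*(-1/2484) - 1/22520 = 19547/2484 - 1/22520 = 110048989/13984920 ≈ 7.8691)
v(66, -166) - B = -166*66 - 1*110048989/13984920 = -10956 - 110048989/13984920 = -153328832509/13984920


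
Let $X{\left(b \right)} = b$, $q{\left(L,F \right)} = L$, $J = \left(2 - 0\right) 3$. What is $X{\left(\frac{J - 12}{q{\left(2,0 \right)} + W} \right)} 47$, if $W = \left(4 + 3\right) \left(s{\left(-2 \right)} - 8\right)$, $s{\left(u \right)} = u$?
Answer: $\frac{141}{34} \approx 4.1471$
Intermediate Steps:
$J = 6$ ($J = \left(2 + 0\right) 3 = 2 \cdot 3 = 6$)
$W = -70$ ($W = \left(4 + 3\right) \left(-2 - 8\right) = 7 \left(-10\right) = -70$)
$X{\left(\frac{J - 12}{q{\left(2,0 \right)} + W} \right)} 47 = \frac{6 - 12}{2 - 70} \cdot 47 = - \frac{6}{-68} \cdot 47 = \left(-6\right) \left(- \frac{1}{68}\right) 47 = \frac{3}{34} \cdot 47 = \frac{141}{34}$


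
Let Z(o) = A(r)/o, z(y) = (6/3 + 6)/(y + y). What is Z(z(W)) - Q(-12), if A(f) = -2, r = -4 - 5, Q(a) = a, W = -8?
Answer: 16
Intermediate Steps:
r = -9
z(y) = 4/y (z(y) = (6*(1/3) + 6)/((2*y)) = (2 + 6)*(1/(2*y)) = 8*(1/(2*y)) = 4/y)
Z(o) = -2/o
Z(z(W)) - Q(-12) = -2/(4/(-8)) - 1*(-12) = -2/(4*(-1/8)) + 12 = -2/(-1/2) + 12 = -2*(-2) + 12 = 4 + 12 = 16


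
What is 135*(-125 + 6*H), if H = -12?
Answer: -26595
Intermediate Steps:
135*(-125 + 6*H) = 135*(-125 + 6*(-12)) = 135*(-125 - 72) = 135*(-197) = -26595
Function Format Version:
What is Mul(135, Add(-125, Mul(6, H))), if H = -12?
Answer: -26595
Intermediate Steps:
Mul(135, Add(-125, Mul(6, H))) = Mul(135, Add(-125, Mul(6, -12))) = Mul(135, Add(-125, -72)) = Mul(135, -197) = -26595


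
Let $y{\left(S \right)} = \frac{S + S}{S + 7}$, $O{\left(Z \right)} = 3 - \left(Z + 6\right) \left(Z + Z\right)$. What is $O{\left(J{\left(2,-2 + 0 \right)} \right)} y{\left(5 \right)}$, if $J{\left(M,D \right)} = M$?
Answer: $- \frac{145}{6} \approx -24.167$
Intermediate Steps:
$O{\left(Z \right)} = 3 - 2 Z \left(6 + Z\right)$ ($O{\left(Z \right)} = 3 - \left(6 + Z\right) 2 Z = 3 - 2 Z \left(6 + Z\right)$)
$y{\left(S \right)} = \frac{2 S}{7 + S}$
$O{\left(J{\left(2,-2 + 0 \right)} \right)} y{\left(5 \right)} = \left(3 - 24 - 2 \cdot 2^{2}\right) 2 \cdot 5 \frac{1}{7 + 5} = \left(3 - 24 - 8\right) 2 \cdot 5 \cdot \frac{1}{12} = \left(-29\right) \frac{5}{6} = - \frac{145}{6}$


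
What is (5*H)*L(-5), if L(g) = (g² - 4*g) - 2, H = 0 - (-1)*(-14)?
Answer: -3010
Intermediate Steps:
H = -14 (H = 0 - 1*14 = 0 - 14 = -14)
L(g) = -2 + g² - 4*g
(5*H)*L(-5) = (5*(-14))*(-2 + (-5)² - 4*(-5)) = -70*(-2 + 25 + 20) = -70*43 = -3010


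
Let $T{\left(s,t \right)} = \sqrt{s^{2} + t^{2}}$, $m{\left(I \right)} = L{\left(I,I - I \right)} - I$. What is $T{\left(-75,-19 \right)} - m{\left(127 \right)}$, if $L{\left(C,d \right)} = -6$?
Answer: $133 + \sqrt{5986} \approx 210.37$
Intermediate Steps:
$m{\left(I \right)} = -6 - I$
$T{\left(-75,-19 \right)} - m{\left(127 \right)} = \sqrt{\left(-75\right)^{2} + \left(-19\right)^{2}} - \left(-6 - 127\right) = \sqrt{5625 + 361} - \left(-6 - 127\right) = \sqrt{5986} - -133 = \sqrt{5986} + 133 = 133 + \sqrt{5986}$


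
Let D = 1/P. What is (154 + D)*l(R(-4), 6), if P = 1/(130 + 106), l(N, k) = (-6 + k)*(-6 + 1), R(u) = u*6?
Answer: 0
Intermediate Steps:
R(u) = 6*u
l(N, k) = 30 - 5*k (l(N, k) = (-6 + k)*(-5) = 30 - 5*k)
P = 1/236 ≈ 0.0042373
D = 236 (D = 1/(1/236) = 236)
(154 + D)*l(R(-4), 6) = (154 + 236)*(30 - 5*6) = 390*(30 - 30) = 390*0 = 0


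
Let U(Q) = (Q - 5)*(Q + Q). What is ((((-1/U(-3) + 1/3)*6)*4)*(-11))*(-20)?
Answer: 1650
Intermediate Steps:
U(Q) = 2*Q*(-5 + Q) (U(Q) = (-5 + Q)*(2*Q) = 2*Q*(-5 + Q))
((((-1/U(-3) + 1/3)*6)*4)*(-11))*(-20) = ((((-1/(2*(-3)*(-5 - 3)) + 1/3)*6)*4)*(-11))*(-20) = ((((-1/(2*(-3)*(-8)) + 1*(⅓))*6)*4)*(-11))*(-20) = ((((-1/48 + ⅓)*6)*4)*(-11))*(-20) = ((((5/16)*6)*4)*(-11))*(-20) = (((15/8)*4)*(-11))*(-20) = ((15/2)*(-11))*(-20) = -165/2*(-20) = 1650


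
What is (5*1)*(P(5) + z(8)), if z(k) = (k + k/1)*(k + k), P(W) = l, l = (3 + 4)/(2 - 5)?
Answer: 3805/3 ≈ 1268.3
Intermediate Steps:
l = -7/3 (l = 7/(-3) = 7*(-⅓) = -7/3 ≈ -2.3333)
P(W) = -7/3
z(k) = 4*k² (z(k) = (k + k*1)*(2*k) = (k + k)*(2*k) = (2*k)*(2*k) = 4*k²)
(5*1)*(P(5) + z(8)) = (5*1)*(-7/3 + 4*8²) = 5*(-7/3 + 4*64) = 5*(-7/3 + 256) = 5*(761/3) = 3805/3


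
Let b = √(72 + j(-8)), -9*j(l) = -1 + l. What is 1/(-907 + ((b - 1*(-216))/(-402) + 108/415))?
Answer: -25251561302220/22910162600976731 + 69234450*√73/22910162600976731 ≈ -0.0011022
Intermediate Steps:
j(l) = ⅑ - l/9 (j(l) = -(-1 + l)/9 = ⅑ - l/9)
b = √73 (b = √(72 + (⅑ - ⅑*(-8))) = √(72 + (⅑ + 8/9)) = √(72 + 1) = √73 ≈ 8.5440)
1/(-907 + ((b - 1*(-216))/(-402) + 108/415)) = 1/(-907 + ((√73 - 1*(-216))/(-402) + 108/415)) = 1/(-907 + ((√73 + 216)*(-1/402) + 108*(1/415))) = 1/(-907 + ((216 + √73)*(-1/402) + 108/415)) = 1/(-907 + ((-36/67 - √73/402) + 108/415)) = 1/(-907 + (-7704/27805 - √73/402)) = 1/(-25226839/27805 - √73/402)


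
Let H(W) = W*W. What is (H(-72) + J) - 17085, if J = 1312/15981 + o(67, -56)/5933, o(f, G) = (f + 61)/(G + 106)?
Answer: -28209718474141/2370381825 ≈ -11901.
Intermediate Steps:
H(W) = W²
o(f, G) = (61 + f)/(106 + G)
J = 195625184/2370381825 (J = 1312/15981 + ((61 + 67)/(106 - 56))/5933 = 1312*(1/15981) + (128/50)*(1/5933) = 1312/15981 + ((1/50)*128)*(1/5933) = 1312/15981 + (64/25)*(1/5933) = 1312/15981 + 64/148325 = 195625184/2370381825 ≈ 0.082529)
(H(-72) + J) - 17085 = ((-72)² + 195625184/2370381825) - 17085 = (5184 + 195625184/2370381825) - 17085 = 12288255005984/2370381825 - 17085 = -28209718474141/2370381825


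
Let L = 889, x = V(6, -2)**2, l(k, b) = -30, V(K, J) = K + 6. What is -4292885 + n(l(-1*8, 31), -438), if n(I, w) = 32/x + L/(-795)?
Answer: -10238532862/2385 ≈ -4.2929e+6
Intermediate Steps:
V(K, J) = 6 + K
x = 144 (x = (6 + 6)**2 = 12**2 = 144)
n(I, w) = -2137/2385 (n(I, w) = 32/144 + 889/(-795) = 32*(1/144) + 889*(-1/795) = 2/9 - 889/795 = -2137/2385)
-4292885 + n(l(-1*8, 31), -438) = -4292885 - 2137/2385 = -10238532862/2385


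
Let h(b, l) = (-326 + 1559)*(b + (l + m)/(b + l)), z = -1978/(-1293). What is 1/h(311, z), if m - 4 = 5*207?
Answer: 404101/156616666128 ≈ 2.5802e-6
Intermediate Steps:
m = 1039 (m = 4 + 5*207 = 4 + 1035 = 1039)
z = 1978/1293 (z = -1978*(-1/1293) = 1978/1293 ≈ 1.5298)
h(b, l) = 1233*b + 1233*(1039 + l)/(b + l) (h(b, l) = (-326 + 1559)*(b + (l + 1039)/(b + l)) = 1233*(b + (1039 + l)/(b + l)) = 1233*b + 1233*(1039 + l)/(b + l))
1/h(311, z) = 1/(1233*(1039 + 1978/1293 + 311² + 311*(1978/1293))/(311 + 1978/1293)) = 1/(1233*(1039 + 1978/1293 + 96721 + 615158/1293)/(404101/1293)) = 1/(1233*(1293/404101)*(42340272/431)) = 1/(156616666128/404101) = 404101/156616666128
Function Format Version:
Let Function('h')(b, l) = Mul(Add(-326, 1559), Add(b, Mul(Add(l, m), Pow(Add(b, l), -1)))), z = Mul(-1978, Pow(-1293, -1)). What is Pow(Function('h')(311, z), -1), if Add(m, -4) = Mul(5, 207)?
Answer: Rational(404101, 156616666128) ≈ 2.5802e-6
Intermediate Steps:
m = 1039 (m = Add(4, Mul(5, 207)) = Add(4, 1035) = 1039)
z = Rational(1978, 1293) (z = Mul(-1978, Rational(-1, 1293)) = Rational(1978, 1293) ≈ 1.5298)
Function('h')(b, l) = Add(Mul(1233, b), Mul(1233, Pow(Add(b, l), -1), Add(1039, l))) (Function('h')(b, l) = Mul(Add(-326, 1559), Add(b, Mul(Add(l, 1039), Pow(Add(b, l), -1)))) = Mul(1233, Add(b, Mul(Add(1039, l), Pow(Add(b, l), -1)))) = Mul(1233, Add(b, Mul(Pow(Add(b, l), -1), Add(1039, l)))) = Add(Mul(1233, b), Mul(1233, Pow(Add(b, l), -1), Add(1039, l))))
Pow(Function('h')(311, z), -1) = Pow(Mul(1233, Pow(Add(311, Rational(1978, 1293)), -1), Add(1039, Rational(1978, 1293), Pow(311, 2), Mul(311, Rational(1978, 1293)))), -1) = Pow(Mul(1233, Pow(Rational(404101, 1293), -1), Add(1039, Rational(1978, 1293), 96721, Rational(615158, 1293))), -1) = Pow(Mul(1233, Rational(1293, 404101), Rational(42340272, 431)), -1) = Pow(Rational(156616666128, 404101), -1) = Rational(404101, 156616666128)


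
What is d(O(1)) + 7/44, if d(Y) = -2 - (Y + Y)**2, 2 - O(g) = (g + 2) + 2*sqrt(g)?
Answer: -1665/44 ≈ -37.841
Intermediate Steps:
O(g) = -g - 2*sqrt(g) (O(g) = 2 - ((g + 2) + 2*sqrt(g)) = 2 - ((2 + g) + 2*sqrt(g)) = 2 - (2 + g + 2*sqrt(g)) = 2 + (-2 - g - 2*sqrt(g)) = -g - 2*sqrt(g))
d(Y) = -2 - 4*Y**2 (d(Y) = -2 - (2*Y)**2 = -2 - 4*Y**2)
d(O(1)) + 7/44 = (-2 - 4*(-1*1 - 2*sqrt(1))**2) + 7/44 = (-2 - 4*(-1 - 2*1)**2) + (1/44)*7 = (-2 - 4*(-1 - 2)**2) + 7/44 = (-2 - 4*(-3)**2) + 7/44 = (-2 - 4*9) + 7/44 = (-2 - 36) + 7/44 = -38 + 7/44 = -1665/44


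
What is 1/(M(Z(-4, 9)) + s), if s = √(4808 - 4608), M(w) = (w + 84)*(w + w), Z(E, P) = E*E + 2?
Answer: 459/1685423 - 5*√2/6741692 ≈ 0.00027129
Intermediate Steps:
Z(E, P) = 2 + E² (Z(E, P) = E² + 2 = 2 + E²)
M(w) = 2*w*(84 + w) (M(w) = (84 + w)*(2*w) = 2*w*(84 + w))
s = 10*√2 (s = √200 = 10*√2 ≈ 14.142)
1/(M(Z(-4, 9)) + s) = 1/(2*(2 + (-4)²)*(84 + (2 + (-4)²)) + 10*√2) = 1/(2*(2 + 16)*(84 + (2 + 16)) + 10*√2) = 1/(2*18*(84 + 18) + 10*√2) = 1/(2*18*102 + 10*√2) = 1/(3672 + 10*√2)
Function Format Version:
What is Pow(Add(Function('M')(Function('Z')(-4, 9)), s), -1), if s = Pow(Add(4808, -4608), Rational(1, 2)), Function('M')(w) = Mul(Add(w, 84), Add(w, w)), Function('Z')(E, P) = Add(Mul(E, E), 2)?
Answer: Add(Rational(459, 1685423), Mul(Rational(-5, 6741692), Pow(2, Rational(1, 2)))) ≈ 0.00027129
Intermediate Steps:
Function('Z')(E, P) = Add(2, Pow(E, 2)) (Function('Z')(E, P) = Add(Pow(E, 2), 2) = Add(2, Pow(E, 2)))
Function('M')(w) = Mul(2, w, Add(84, w)) (Function('M')(w) = Mul(Add(84, w), Mul(2, w)) = Mul(2, w, Add(84, w)))
s = Mul(10, Pow(2, Rational(1, 2))) (s = Pow(200, Rational(1, 2)) = Mul(10, Pow(2, Rational(1, 2))) ≈ 14.142)
Pow(Add(Function('M')(Function('Z')(-4, 9)), s), -1) = Pow(Add(Mul(2, Add(2, Pow(-4, 2)), Add(84, Add(2, Pow(-4, 2)))), Mul(10, Pow(2, Rational(1, 2)))), -1) = Pow(Add(Mul(2, Add(2, 16), Add(84, Add(2, 16))), Mul(10, Pow(2, Rational(1, 2)))), -1) = Pow(Add(Mul(2, 18, Add(84, 18)), Mul(10, Pow(2, Rational(1, 2)))), -1) = Pow(Add(Mul(2, 18, 102), Mul(10, Pow(2, Rational(1, 2)))), -1) = Pow(Add(3672, Mul(10, Pow(2, Rational(1, 2)))), -1)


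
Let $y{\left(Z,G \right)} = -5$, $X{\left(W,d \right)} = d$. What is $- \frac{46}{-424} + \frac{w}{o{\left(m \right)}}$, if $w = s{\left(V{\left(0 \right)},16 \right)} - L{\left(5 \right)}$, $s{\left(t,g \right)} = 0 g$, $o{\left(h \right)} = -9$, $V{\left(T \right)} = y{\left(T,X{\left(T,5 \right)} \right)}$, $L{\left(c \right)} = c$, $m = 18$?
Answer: $\frac{1267}{1908} \approx 0.66405$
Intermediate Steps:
$V{\left(T \right)} = -5$
$s{\left(t,g \right)} = 0$
$w = -5$ ($w = 0 - 5 = -5$)
$- \frac{46}{-424} + \frac{w}{o{\left(m \right)}} = - \frac{46}{-424} - \frac{5}{-9} = \left(-46\right) \left(- \frac{1}{424}\right) - - \frac{5}{9} = \frac{23}{212} + \frac{5}{9} = \frac{1267}{1908}$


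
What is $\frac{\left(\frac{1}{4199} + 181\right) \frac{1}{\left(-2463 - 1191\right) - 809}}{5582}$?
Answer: $- \frac{380010}{52303722367} \approx -7.2655 \cdot 10^{-6}$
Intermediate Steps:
$\frac{\left(\frac{1}{4199} + 181\right) \frac{1}{\left(-2463 - 1191\right) - 809}}{5582} = \frac{\frac{1}{4199} + 181}{-3654 - 809} \cdot \frac{1}{5582} = \frac{760020}{4199 \left(-4463\right)} \frac{1}{5582} = \frac{760020}{4199} \left(- \frac{1}{4463}\right) \frac{1}{5582} = \left(- \frac{760020}{18740137}\right) \frac{1}{5582} = - \frac{380010}{52303722367}$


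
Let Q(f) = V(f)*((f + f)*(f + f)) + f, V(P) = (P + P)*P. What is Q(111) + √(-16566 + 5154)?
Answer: 1214456439 + 6*I*√317 ≈ 1.2145e+9 + 106.83*I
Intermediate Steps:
V(P) = 2*P² (V(P) = (2*P)*P = 2*P²)
Q(f) = f + 8*f⁴ (Q(f) = (2*f²)*((f + f)*(f + f)) + f = (2*f²)*((2*f)*(2*f)) + f = (2*f²)*(4*f²) + f = 8*f⁴ + f = f + 8*f⁴)
Q(111) + √(-16566 + 5154) = (111 + 8*111⁴) + √(-16566 + 5154) = (111 + 8*151807041) + √(-11412) = (111 + 1214456328) + 6*I*√317 = 1214456439 + 6*I*√317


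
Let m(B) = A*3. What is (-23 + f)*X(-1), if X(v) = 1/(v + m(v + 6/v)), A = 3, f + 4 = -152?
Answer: -179/8 ≈ -22.375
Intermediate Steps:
f = -156 (f = -4 - 152 = -156)
m(B) = 9 (m(B) = 3*3 = 9)
X(v) = 1/(9 + v) (X(v) = 1/(v + 9) = 1/(9 + v))
(-23 + f)*X(-1) = (-23 - 156)/(9 - 1) = -179/8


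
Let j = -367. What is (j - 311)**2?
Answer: 459684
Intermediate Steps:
(j - 311)**2 = (-367 - 311)**2 = (-678)**2 = 459684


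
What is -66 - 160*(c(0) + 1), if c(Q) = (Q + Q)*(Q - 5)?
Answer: -226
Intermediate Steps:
c(Q) = 2*Q*(-5 + Q) (c(Q) = (2*Q)*(-5 + Q) = 2*Q*(-5 + Q))
-66 - 160*(c(0) + 1) = -66 - 160*(2*0*(-5 + 0) + 1) = -66 - 160*(2*0*(-5) + 1) = -66 - 160*(0 + 1) = -66 - 160 = -226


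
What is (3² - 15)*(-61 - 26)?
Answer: 522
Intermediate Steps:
(3² - 15)*(-61 - 26) = (9 - 15)*(-87) = -6*(-87) = 522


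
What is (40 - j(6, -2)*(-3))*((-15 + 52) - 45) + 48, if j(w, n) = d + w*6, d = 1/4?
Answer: -1142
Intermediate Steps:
d = ¼ ≈ 0.25000
j(w, n) = ¼ + 6*w (j(w, n) = ¼ + w*6 = ¼ + 6*w)
(40 - j(6, -2)*(-3))*((-15 + 52) - 45) + 48 = (40 - (¼ + 6*6)*(-3))*((-15 + 52) - 45) + 48 = (40 - (¼ + 36)*(-3))*(37 - 45) + 48 = (40 - 145*(-3)/4)*(-8) + 48 = (40 - 1*(-435/4))*(-8) + 48 = (40 + 435/4)*(-8) + 48 = (595/4)*(-8) + 48 = -1190 + 48 = -1142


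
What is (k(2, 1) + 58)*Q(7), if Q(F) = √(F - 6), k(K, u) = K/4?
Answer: 117/2 ≈ 58.500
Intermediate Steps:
k(K, u) = K/4 (k(K, u) = K*(¼) = K/4)
Q(F) = √(-6 + F)
(k(2, 1) + 58)*Q(7) = ((¼)*2 + 58)*√(-6 + 7) = (½ + 58)*√1 = (117/2)*1 = 117/2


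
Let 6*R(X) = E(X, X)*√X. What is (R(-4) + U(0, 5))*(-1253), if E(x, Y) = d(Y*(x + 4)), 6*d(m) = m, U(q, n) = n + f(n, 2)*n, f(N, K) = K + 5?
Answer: -50120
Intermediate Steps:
f(N, K) = 5 + K
U(q, n) = 8*n (U(q, n) = n + (5 + 2)*n = n + 7*n = 8*n)
d(m) = m/6
E(x, Y) = Y*(4 + x)/6 (E(x, Y) = (Y*(x + 4))/6 = (Y*(4 + x))/6 = Y*(4 + x)/6)
R(X) = X^(3/2)*(4 + X)/36 (R(X) = ((X*(4 + X)/6)*√X)/6 = (X^(3/2)*(4 + X)/6)/6 = X^(3/2)*(4 + X)/36)
(R(-4) + U(0, 5))*(-1253) = ((-4)^(3/2)*(4 - 4)/36 + 8*5)*(-1253) = ((1/36)*(-8*I)*0 + 40)*(-1253) = (0 + 40)*(-1253) = 40*(-1253) = -50120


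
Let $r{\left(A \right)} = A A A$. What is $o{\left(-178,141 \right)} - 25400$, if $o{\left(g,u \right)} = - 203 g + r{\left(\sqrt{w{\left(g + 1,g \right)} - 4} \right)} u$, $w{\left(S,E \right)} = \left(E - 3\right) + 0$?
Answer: $10734 - 26085 i \sqrt{185} \approx 10734.0 - 3.5479 \cdot 10^{5} i$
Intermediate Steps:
$w{\left(S,E \right)} = -3 + E$ ($w{\left(S,E \right)} = \left(-3 + E\right) + 0 = -3 + E$)
$r{\left(A \right)} = A^{3}$ ($r{\left(A \right)} = A^{2} A = A^{3}$)
$o{\left(g,u \right)} = - 203 g + u \left(-7 + g\right)^{\frac{3}{2}}$ ($o{\left(g,u \right)} = - 203 g + \left(\sqrt{\left(-3 + g\right) - 4}\right)^{3} u = - 203 g + \left(\sqrt{-7 + g}\right)^{3} u = - 203 g + \left(-7 + g\right)^{\frac{3}{2}} u = - 203 g + u \left(-7 + g\right)^{\frac{3}{2}}$)
$o{\left(-178,141 \right)} - 25400 = \left(\left(-203\right) \left(-178\right) + 141 \left(-7 - 178\right)^{\frac{3}{2}}\right) - 25400 = \left(36134 + 141 \left(-185\right)^{\frac{3}{2}}\right) - 25400 = \left(36134 + 141 \left(- 185 i \sqrt{185}\right)\right) - 25400 = \left(36134 - 26085 i \sqrt{185}\right) - 25400 = 10734 - 26085 i \sqrt{185}$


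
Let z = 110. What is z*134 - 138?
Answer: 14602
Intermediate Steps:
z*134 - 138 = 110*134 - 138 = 14740 - 138 = 14602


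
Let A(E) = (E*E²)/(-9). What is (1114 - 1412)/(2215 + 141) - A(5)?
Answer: 145909/10602 ≈ 13.762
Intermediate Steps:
A(E) = -E³/9 (A(E) = E³*(-⅑) = -E³/9)
(1114 - 1412)/(2215 + 141) - A(5) = (1114 - 1412)/(2215 + 141) - (-1)*5³/9 = -298/2356 - (-1)*125/9 = -298*1/2356 - 1*(-125/9) = -149/1178 + 125/9 = 145909/10602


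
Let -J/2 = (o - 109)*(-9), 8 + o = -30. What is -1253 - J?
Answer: 1393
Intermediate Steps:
o = -38 (o = -8 - 30 = -38)
J = -2646 (J = -2*(-38 - 109)*(-9) = -(-294)*(-9) = -2*1323 = -2646)
-1253 - J = -1253 - 1*(-2646) = -1253 + 2646 = 1393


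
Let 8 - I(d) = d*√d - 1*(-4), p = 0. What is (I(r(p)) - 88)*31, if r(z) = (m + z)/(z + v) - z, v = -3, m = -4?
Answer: -2604 - 248*√3/9 ≈ -2651.7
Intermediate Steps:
r(z) = -z + (-4 + z)/(-3 + z) (r(z) = (-4 + z)/(z - 3) - z = (-4 + z)/(-3 + z) - z = -z + (-4 + z)/(-3 + z))
I(d) = 4 - d^(3/2) (I(d) = 8 - (d*√d - 1*(-4)) = 8 - (d^(3/2) + 4) = 8 - (4 + d^(3/2)) = 8 + (-4 - d^(3/2)) = 4 - d^(3/2))
(I(r(p)) - 88)*31 = ((4 - ((-4 - 1*0² + 4*0)/(-3 + 0))^(3/2)) - 88)*31 = ((4 - ((-4 - 1*0 + 0)/(-3))^(3/2)) - 88)*31 = ((4 - (-(-4 + 0 + 0)/3)^(3/2)) - 88)*31 = ((4 - (-⅓*(-4))^(3/2)) - 88)*31 = ((4 - (4/3)^(3/2)) - 88)*31 = ((4 - 8*√3/9) - 88)*31 = (-84 - 8*√3/9)*31 = -2604 - 248*√3/9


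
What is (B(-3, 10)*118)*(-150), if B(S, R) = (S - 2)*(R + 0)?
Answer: 885000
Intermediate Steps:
B(S, R) = R*(-2 + S) (B(S, R) = (-2 + S)*R = R*(-2 + S))
(B(-3, 10)*118)*(-150) = ((10*(-2 - 3))*118)*(-150) = ((10*(-5))*118)*(-150) = -50*118*(-150) = -5900*(-150) = 885000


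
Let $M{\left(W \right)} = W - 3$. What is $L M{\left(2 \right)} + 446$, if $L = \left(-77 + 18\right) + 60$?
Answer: $445$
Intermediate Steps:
$M{\left(W \right)} = -3 + W$
$L = 1$ ($L = -59 + 60 = 1$)
$L M{\left(2 \right)} + 446 = 1 \left(-3 + 2\right) + 446 = 1 \left(-1\right) + 446 = -1 + 446 = 445$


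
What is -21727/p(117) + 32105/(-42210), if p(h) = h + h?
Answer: -5136718/54873 ≈ -93.611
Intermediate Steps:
p(h) = 2*h
-21727/p(117) + 32105/(-42210) = -21727/(2*117) + 32105/(-42210) = -21727/234 + 32105*(-1/42210) = -21727*1/234 - 6421/8442 = -21727/234 - 6421/8442 = -5136718/54873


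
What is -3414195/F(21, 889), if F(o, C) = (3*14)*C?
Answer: -1138065/12446 ≈ -91.440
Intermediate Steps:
F(o, C) = 42*C
-3414195/F(21, 889) = -3414195/(42*889) = -3414195/37338 = -3414195*1/37338 = -1138065/12446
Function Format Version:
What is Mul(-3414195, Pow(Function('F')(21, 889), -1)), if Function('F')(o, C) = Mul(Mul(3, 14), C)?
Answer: Rational(-1138065, 12446) ≈ -91.440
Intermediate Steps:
Function('F')(o, C) = Mul(42, C)
Mul(-3414195, Pow(Function('F')(21, 889), -1)) = Mul(-3414195, Pow(Mul(42, 889), -1)) = Mul(-3414195, Pow(37338, -1)) = Mul(-3414195, Rational(1, 37338)) = Rational(-1138065, 12446)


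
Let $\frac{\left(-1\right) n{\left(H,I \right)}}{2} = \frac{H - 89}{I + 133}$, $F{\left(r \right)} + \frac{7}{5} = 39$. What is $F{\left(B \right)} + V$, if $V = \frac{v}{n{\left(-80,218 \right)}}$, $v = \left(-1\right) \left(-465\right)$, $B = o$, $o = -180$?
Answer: $\frac{67663}{130} \approx 520.48$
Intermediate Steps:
$B = -180$
$F{\left(r \right)} = \frac{188}{5}$ ($F{\left(r \right)} = - \frac{7}{5} + 39 = \frac{188}{5}$)
$n{\left(H,I \right)} = - \frac{2 \left(-89 + H\right)}{133 + I}$ ($n{\left(H,I \right)} = - 2 \frac{H - 89}{I + 133} = - 2 \frac{-89 + H}{133 + I} = - \frac{2 \left(-89 + H\right)}{133 + I}$)
$v = 465$
$V = \frac{12555}{26}$ ($V = \frac{465}{2 \frac{1}{133 + 218} \left(89 - -80\right)} = \frac{465}{2 \cdot \frac{1}{351} \left(89 + 80\right)} = \frac{465}{2 \cdot \frac{1}{351} \cdot 169} = \frac{465}{\frac{26}{27}} = 465 \cdot \frac{27}{26} = \frac{12555}{26} \approx 482.88$)
$F{\left(B \right)} + V = \frac{188}{5} + \frac{12555}{26} = \frac{67663}{130}$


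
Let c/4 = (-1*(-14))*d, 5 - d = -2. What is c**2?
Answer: 153664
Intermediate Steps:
d = 7 (d = 5 - 1*(-2) = 5 + 2 = 7)
c = 392 (c = 4*(-1*(-14)*7) = 4*(14*7) = 4*98 = 392)
c**2 = 392**2 = 153664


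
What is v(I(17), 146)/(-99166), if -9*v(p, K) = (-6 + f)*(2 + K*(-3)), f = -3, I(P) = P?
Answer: 218/49583 ≈ 0.0043967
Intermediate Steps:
v(p, K) = 2 - 3*K (v(p, K) = -(-6 - 3)*(2 + K*(-3))/9 = -(-1)*(2 - 3*K) = -(-18 + 27*K)/9 = 2 - 3*K)
v(I(17), 146)/(-99166) = (2 - 3*146)/(-99166) = (2 - 438)*(-1/99166) = -436*(-1/99166) = 218/49583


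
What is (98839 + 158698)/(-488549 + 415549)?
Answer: -257537/73000 ≈ -3.5279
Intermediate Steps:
(98839 + 158698)/(-488549 + 415549) = 257537/(-73000) = 257537*(-1/73000) = -257537/73000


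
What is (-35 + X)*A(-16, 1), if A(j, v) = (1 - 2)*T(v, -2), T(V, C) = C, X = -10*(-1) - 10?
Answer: -70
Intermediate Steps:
X = 0 (X = 10 - 10 = 0)
A(j, v) = 2 (A(j, v) = (1 - 2)*(-2) = -1*(-2) = 2)
(-35 + X)*A(-16, 1) = (-35 + 0)*2 = -35*2 = -70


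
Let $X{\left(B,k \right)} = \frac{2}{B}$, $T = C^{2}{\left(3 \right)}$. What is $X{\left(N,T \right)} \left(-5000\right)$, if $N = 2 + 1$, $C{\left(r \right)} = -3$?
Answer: $- \frac{10000}{3} \approx -3333.3$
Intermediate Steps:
$N = 3$
$T = 9$ ($T = \left(-3\right)^{2} = 9$)
$X{\left(N,T \right)} \left(-5000\right) = \frac{2}{3} \left(-5000\right) = - \frac{10000}{3}$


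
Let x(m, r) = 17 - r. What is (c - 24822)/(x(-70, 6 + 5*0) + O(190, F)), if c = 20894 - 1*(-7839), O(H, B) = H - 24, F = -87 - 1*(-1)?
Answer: 3911/177 ≈ 22.096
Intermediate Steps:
F = -86 (F = -87 + 1 = -86)
O(H, B) = -24 + H
c = 28733 (c = 20894 + 7839 = 28733)
(c - 24822)/(x(-70, 6 + 5*0) + O(190, F)) = (28733 - 24822)/((17 - (6 + 5*0)) + (-24 + 190)) = 3911/((17 - (6 + 0)) + 166) = 3911/((17 - 1*6) + 166) = 3911/((17 - 6) + 166) = 3911/(11 + 166) = 3911/177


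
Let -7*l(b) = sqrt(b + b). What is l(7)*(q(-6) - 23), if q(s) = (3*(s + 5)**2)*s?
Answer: 41*sqrt(14)/7 ≈ 21.915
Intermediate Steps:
q(s) = 3*s*(5 + s)**2 (q(s) = (3*(5 + s)**2)*s = 3*s*(5 + s)**2)
l(b) = -sqrt(2)*sqrt(b)/7 (l(b) = -sqrt(b + b)/7 = -sqrt(2)*sqrt(b)/7)
l(7)*(q(-6) - 23) = (-sqrt(2)*sqrt(7)/7)*(3*(-6)*(5 - 6)**2 - 23) = (-sqrt(14)/7)*(3*(-6)*(-1)**2 - 23) = (-sqrt(14)/7)*(3*(-6)*1 - 23) = (-sqrt(14)/7)*(-18 - 23) = -sqrt(14)/7*(-41) = 41*sqrt(14)/7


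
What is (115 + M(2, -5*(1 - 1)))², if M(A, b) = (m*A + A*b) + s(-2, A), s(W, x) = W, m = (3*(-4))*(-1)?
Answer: 18769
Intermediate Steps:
m = 12 (m = -12*(-1) = 12)
M(A, b) = -2 + 12*A + A*b (M(A, b) = (12*A + A*b) - 2 = -2 + 12*A + A*b)
(115 + M(2, -5*(1 - 1)))² = (115 + (-2 + 12*2 + 2*(-5*(1 - 1))))² = (115 + (-2 + 24 + 2*(-5*0)))² = (115 + (-2 + 24 + 2*0))² = (115 + (-2 + 24 + 0))² = (115 + 22)² = 137² = 18769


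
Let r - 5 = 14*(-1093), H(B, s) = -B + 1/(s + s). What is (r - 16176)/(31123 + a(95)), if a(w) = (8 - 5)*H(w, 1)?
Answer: -62946/61679 ≈ -1.0205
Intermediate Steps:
H(B, s) = 1/(2*s) - B (H(B, s) = -B + 1/(2*s) = 1/(2*s) - B)
r = -15297 (r = 5 + 14*(-1093) = 5 - 15302 = -15297)
a(w) = 3/2 - 3*w (a(w) = (8 - 5)*((½)/1 - w) = 3*((½)*1 - w) = 3*(½ - w) = 3/2 - 3*w)
(r - 16176)/(31123 + a(95)) = (-15297 - 16176)/(31123 + (3/2 - 3*95)) = -31473/(31123 + (3/2 - 285)) = -31473/(31123 - 567/2) = -31473/61679/2 = -31473*2/61679 = -62946/61679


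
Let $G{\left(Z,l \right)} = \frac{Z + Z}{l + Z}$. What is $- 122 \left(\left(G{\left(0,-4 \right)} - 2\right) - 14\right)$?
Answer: $1952$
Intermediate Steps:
$G{\left(Z,l \right)} = \frac{2 Z}{Z + l}$
$- 122 \left(\left(G{\left(0,-4 \right)} - 2\right) - 14\right) = - 122 \left(\left(2 \cdot 0 \frac{1}{0 - 4} - 2\right) - 14\right) = - 122 \left(\left(2 \cdot 0 \frac{1}{-4} - 2\right) - 14\right) = - 122 \left(\left(2 \cdot 0 \left(- \frac{1}{4}\right) - 2\right) - 14\right) = - 122 \left(\left(0 - 2\right) - 14\right) = - 122 \left(-2 - 14\right) = \left(-122\right) \left(-16\right) = 1952$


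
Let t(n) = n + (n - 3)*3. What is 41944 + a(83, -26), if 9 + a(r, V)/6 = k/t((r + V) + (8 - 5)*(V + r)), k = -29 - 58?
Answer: 12608716/301 ≈ 41889.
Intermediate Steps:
t(n) = -9 + 4*n (t(n) = n + (-3 + n)*3 = n + (-9 + 3*n) = -9 + 4*n)
k = -87
a(r, V) = -54 - 522/(-9 + 16*V + 16*r) (a(r, V) = -54 + 6*(-87/(-9 + 4*((r + V) + (8 - 5)*(V + r)))) = -54 + 6*(-87/(-9 + 4*((V + r) + 3*(V + r)))) = -54 + 6*(-87/(-9 + 4*((V + r) + (3*V + 3*r)))) = -54 + 6*(-87/(-9 + 4*(4*V + 4*r))) = -54 + 6*(-87/(-9 + (16*V + 16*r))) = -54 + 6*(-87/(-9 + 16*V + 16*r)) = -54 - 522/(-9 + 16*V + 16*r))
41944 + a(83, -26) = 41944 + 36*(-1 - 24*(-26) - 24*83)/(-9 + 16*(-26) + 16*83) = 41944 + 36*(-1 + 624 - 1992)/(-9 - 416 + 1328) = 41944 + 36*(-1369)/903 = 41944 + 36*(1/903)*(-1369) = 41944 - 16428/301 = 12608716/301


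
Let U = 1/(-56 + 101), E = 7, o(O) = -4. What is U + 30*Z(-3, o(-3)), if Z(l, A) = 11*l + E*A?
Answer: -82349/45 ≈ -1830.0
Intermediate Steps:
U = 1/45 ≈ 0.022222
Z(l, A) = 7*A + 11*l (Z(l, A) = 11*l + 7*A = 7*A + 11*l)
U + 30*Z(-3, o(-3)) = 1/45 + 30*(7*(-4) + 11*(-3)) = 1/45 + 30*(-28 - 33) = 1/45 + 30*(-61) = 1/45 - 1830 = -82349/45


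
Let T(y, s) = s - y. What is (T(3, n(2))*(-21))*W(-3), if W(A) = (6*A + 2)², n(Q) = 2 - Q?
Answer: 16128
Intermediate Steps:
W(A) = (2 + 6*A)²
(T(3, n(2))*(-21))*W(-3) = (((2 - 1*2) - 1*3)*(-21))*(4*(1 + 3*(-3))²) = (((2 - 2) - 3)*(-21))*(4*(1 - 9)²) = ((0 - 3)*(-21))*(4*(-8)²) = (-3*(-21))*(4*64) = 63*256 = 16128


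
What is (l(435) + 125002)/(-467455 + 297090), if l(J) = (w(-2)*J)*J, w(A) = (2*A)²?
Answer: -3152602/170365 ≈ -18.505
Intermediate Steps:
w(A) = 4*A²
l(J) = 16*J² (l(J) = ((4*(-2)²)*J)*J = ((4*4)*J)*J = (16*J)*J = 16*J²)
(l(435) + 125002)/(-467455 + 297090) = (16*435² + 125002)/(-467455 + 297090) = (16*189225 + 125002)/(-170365) = (3027600 + 125002)*(-1/170365) = 3152602*(-1/170365) = -3152602/170365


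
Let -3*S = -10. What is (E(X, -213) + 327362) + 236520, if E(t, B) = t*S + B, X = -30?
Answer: 563569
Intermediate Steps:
S = 10/3 (S = -1/3*(-10) = 10/3 ≈ 3.3333)
E(t, B) = B + 10*t/3 (E(t, B) = t*(10/3) + B = 10*t/3 + B = B + 10*t/3)
(E(X, -213) + 327362) + 236520 = ((-213 + (10/3)*(-30)) + 327362) + 236520 = ((-213 - 100) + 327362) + 236520 = (-313 + 327362) + 236520 = 327049 + 236520 = 563569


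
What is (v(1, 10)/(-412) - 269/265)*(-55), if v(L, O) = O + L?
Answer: 1251173/21836 ≈ 57.299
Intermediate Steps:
v(L, O) = L + O
(v(1, 10)/(-412) - 269/265)*(-55) = ((1 + 10)/(-412) - 269/265)*(-55) = (11*(-1/412) - 269*1/265)*(-55) = (-11/412 - 269/265)*(-55) = -113743/109180*(-55) = 1251173/21836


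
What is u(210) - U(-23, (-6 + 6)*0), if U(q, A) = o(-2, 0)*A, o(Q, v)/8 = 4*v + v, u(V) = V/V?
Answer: 1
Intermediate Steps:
u(V) = 1
o(Q, v) = 40*v (o(Q, v) = 8*(4*v + v) = 8*(5*v) = 40*v)
U(q, A) = 0 (U(q, A) = (40*0)*A = 0*A = 0)
u(210) - U(-23, (-6 + 6)*0) = 1 - 1*0 = 1 + 0 = 1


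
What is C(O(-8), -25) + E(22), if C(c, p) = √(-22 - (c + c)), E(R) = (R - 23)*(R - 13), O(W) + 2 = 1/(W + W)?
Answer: -9 + I*√286/4 ≈ -9.0 + 4.2279*I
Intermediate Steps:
O(W) = -2 + 1/(2*W) (O(W) = -2 + 1/(W + W) = -2 + 1/(2*W))
E(R) = (-23 + R)*(-13 + R)
C(c, p) = √(-22 - 2*c)
C(O(-8), -25) + E(22) = √(-22 - 2*(-2 + (½)/(-8))) + (299 + 22² - 36*22) = √(-22 - 2*(-2 + (½)*(-⅛))) + (299 + 484 - 792) = √(-22 - 2*(-2 - 1/16)) - 9 = √(-22 - 2*(-33/16)) - 9 = √(-22 + 33/8) - 9 = √(-143/8) - 9 = I*√286/4 - 9 = -9 + I*√286/4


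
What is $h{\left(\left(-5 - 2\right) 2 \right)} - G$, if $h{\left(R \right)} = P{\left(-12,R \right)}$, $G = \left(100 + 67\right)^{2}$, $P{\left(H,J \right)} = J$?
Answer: $-27903$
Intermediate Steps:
$G = 27889$ ($G = 167^{2} = 27889$)
$h{\left(R \right)} = R$
$h{\left(\left(-5 - 2\right) 2 \right)} - G = \left(-5 - 2\right) 2 - 27889 = \left(-7\right) 2 - 27889 = -14 - 27889 = -27903$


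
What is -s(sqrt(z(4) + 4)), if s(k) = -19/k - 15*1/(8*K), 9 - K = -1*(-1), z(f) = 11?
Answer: 15/64 + 19*sqrt(15)/15 ≈ 5.1402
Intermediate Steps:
K = 8 (K = 9 - (-1)*(-1) = 9 - 1*1 = 9 - 1 = 8)
s(k) = -15/64 - 19/k (s(k) = -19/k - 15/((4*8)*2) = -19/k - 15/(32*2) = -19/k - 15/64 = -15/64 - 19/k)
-s(sqrt(z(4) + 4)) = -(-15/64 - 19/sqrt(11 + 4)) = -(-15/64 - 19*sqrt(15)/15) = 15/64 + 19*sqrt(15)/15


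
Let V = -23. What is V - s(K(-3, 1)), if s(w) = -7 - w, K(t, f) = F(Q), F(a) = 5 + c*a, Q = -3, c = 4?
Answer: -23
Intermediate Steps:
F(a) = 5 + 4*a
K(t, f) = -7 (K(t, f) = 5 + 4*(-3) = 5 - 12 = -7)
V - s(K(-3, 1)) = -23 - (-7 - 1*(-7)) = -23 - (-7 + 7) = -23 - 1*0 = -23 + 0 = -23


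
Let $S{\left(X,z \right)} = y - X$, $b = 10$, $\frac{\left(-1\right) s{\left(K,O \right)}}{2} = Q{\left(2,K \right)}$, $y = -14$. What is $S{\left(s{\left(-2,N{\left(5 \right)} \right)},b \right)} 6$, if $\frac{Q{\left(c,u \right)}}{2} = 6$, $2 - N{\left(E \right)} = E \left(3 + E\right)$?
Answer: $60$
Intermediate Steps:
$N{\left(E \right)} = 2 - E \left(3 + E\right)$
$Q{\left(c,u \right)} = 12$ ($Q{\left(c,u \right)} = 2 \cdot 6 = 12$)
$s{\left(K,O \right)} = -24$ ($s{\left(K,O \right)} = \left(-2\right) 12 = -24$)
$S{\left(X,z \right)} = -14 - X$
$S{\left(s{\left(-2,N{\left(5 \right)} \right)},b \right)} 6 = \left(-14 - -24\right) 6 = \left(-14 + 24\right) 6 = 10 \cdot 6 = 60$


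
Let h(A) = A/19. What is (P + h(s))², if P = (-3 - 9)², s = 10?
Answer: 7540516/361 ≈ 20888.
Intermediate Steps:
h(A) = A/19 (h(A) = A*(1/19) = A/19)
P = 144 (P = (-12)² = 144)
(P + h(s))² = (144 + (1/19)*10)² = (144 + 10/19)² = (2746/19)² = 7540516/361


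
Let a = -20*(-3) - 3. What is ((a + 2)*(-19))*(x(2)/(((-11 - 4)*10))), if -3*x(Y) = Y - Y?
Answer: 0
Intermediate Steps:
x(Y) = 0 (x(Y) = -(Y - Y)/3 = -1/3*0 = 0)
a = 57 (a = -4*(-15) - 3 = 60 - 3 = 57)
((a + 2)*(-19))*(x(2)/(((-11 - 4)*10))) = ((57 + 2)*(-19))*(0/(((-11 - 4)*10))) = (59*(-19))*(0/((-15*10))) = -0/(-150) = -0*(-1)/150 = -1121*0 = 0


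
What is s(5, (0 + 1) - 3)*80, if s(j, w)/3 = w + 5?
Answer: 720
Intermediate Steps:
s(j, w) = 15 + 3*w (s(j, w) = 3*(w + 5) = 3*(5 + w) = 15 + 3*w)
s(5, (0 + 1) - 3)*80 = (15 + 3*((0 + 1) - 3))*80 = (15 + 3*(1 - 3))*80 = (15 + 3*(-2))*80 = (15 - 6)*80 = 9*80 = 720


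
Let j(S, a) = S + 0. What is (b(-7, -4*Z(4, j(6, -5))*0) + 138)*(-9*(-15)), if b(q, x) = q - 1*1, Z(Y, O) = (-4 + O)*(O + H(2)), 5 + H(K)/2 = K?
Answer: 17550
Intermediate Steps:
H(K) = -10 + 2*K
j(S, a) = S
Z(Y, O) = (-6 + O)*(-4 + O) (Z(Y, O) = (-4 + O)*(O + (-10 + 2*2)) = (-4 + O)*(O + (-10 + 4)) = (-4 + O)*(O - 6) = (-4 + O)*(-6 + O) = (-6 + O)*(-4 + O))
b(q, x) = -1 + q (b(q, x) = q - 1 = -1 + q)
(b(-7, -4*Z(4, j(6, -5))*0) + 138)*(-9*(-15)) = ((-1 - 7) + 138)*(-9*(-15)) = (-8 + 138)*135 = 130*135 = 17550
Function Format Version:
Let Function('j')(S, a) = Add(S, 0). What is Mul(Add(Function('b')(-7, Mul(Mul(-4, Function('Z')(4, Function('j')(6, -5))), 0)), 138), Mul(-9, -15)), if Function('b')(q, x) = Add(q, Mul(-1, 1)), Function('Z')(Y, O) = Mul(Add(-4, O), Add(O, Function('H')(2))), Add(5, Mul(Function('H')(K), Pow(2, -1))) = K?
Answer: 17550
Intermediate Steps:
Function('H')(K) = Add(-10, Mul(2, K))
Function('j')(S, a) = S
Function('Z')(Y, O) = Mul(Add(-6, O), Add(-4, O)) (Function('Z')(Y, O) = Mul(Add(-4, O), Add(O, Add(-10, Mul(2, 2)))) = Mul(Add(-4, O), Add(O, Add(-10, 4))) = Mul(Add(-4, O), Add(O, -6)) = Mul(Add(-4, O), Add(-6, O)) = Mul(Add(-6, O), Add(-4, O)))
Function('b')(q, x) = Add(-1, q) (Function('b')(q, x) = Add(q, -1) = Add(-1, q))
Mul(Add(Function('b')(-7, Mul(Mul(-4, Function('Z')(4, Function('j')(6, -5))), 0)), 138), Mul(-9, -15)) = Mul(Add(Add(-1, -7), 138), Mul(-9, -15)) = Mul(Add(-8, 138), 135) = Mul(130, 135) = 17550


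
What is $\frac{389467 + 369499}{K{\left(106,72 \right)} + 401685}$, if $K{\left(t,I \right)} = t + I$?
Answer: $\frac{758966}{401863} \approx 1.8886$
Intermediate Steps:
$K{\left(t,I \right)} = I + t$
$\frac{389467 + 369499}{K{\left(106,72 \right)} + 401685} = \frac{389467 + 369499}{\left(72 + 106\right) + 401685} = \frac{758966}{178 + 401685} = \frac{758966}{401863}$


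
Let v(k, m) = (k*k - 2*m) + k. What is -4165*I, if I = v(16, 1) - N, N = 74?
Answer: -816340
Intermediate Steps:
v(k, m) = k + k**2 - 2*m (v(k, m) = (k**2 - 2*m) + k = k + k**2 - 2*m)
I = 196 (I = (16 + 16**2 - 2*1) - 1*74 = (16 + 256 - 2) - 74 = 270 - 74 = 196)
-4165*I = -4165*196 = -816340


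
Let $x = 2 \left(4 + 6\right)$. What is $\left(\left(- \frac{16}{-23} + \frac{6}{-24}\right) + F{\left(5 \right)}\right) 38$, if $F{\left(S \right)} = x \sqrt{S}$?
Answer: $\frac{779}{46} + 760 \sqrt{5} \approx 1716.3$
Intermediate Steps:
$x = 20$ ($x = 2 \cdot 10 = 20$)
$F{\left(S \right)} = 20 \sqrt{S}$
$\left(\left(- \frac{16}{-23} + \frac{6}{-24}\right) + F{\left(5 \right)}\right) 38 = \left(\left(- \frac{16}{-23} + \frac{6}{-24}\right) + 20 \sqrt{5}\right) 38 = \left(\left(\left(-16\right) \left(- \frac{1}{23}\right) + 6 \left(- \frac{1}{24}\right)\right) + 20 \sqrt{5}\right) 38 = \left(\left(\frac{16}{23} - \frac{1}{4}\right) + 20 \sqrt{5}\right) 38 = \left(\frac{41}{92} + 20 \sqrt{5}\right) 38 = \frac{779}{46} + 760 \sqrt{5}$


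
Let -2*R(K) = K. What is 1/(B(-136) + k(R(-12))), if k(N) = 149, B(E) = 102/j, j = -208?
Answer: 104/15445 ≈ 0.0067336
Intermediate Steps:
B(E) = -51/104 (B(E) = 102/(-208) = 102*(-1/208) = -51/104)
R(K) = -K/2
1/(B(-136) + k(R(-12))) = 1/(-51/104 + 149) = 1/(15445/104) = 104/15445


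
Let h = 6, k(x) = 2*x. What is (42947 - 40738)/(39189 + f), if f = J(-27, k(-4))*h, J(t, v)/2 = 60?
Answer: 2209/39909 ≈ 0.055351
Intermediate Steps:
J(t, v) = 120 (J(t, v) = 2*60 = 120)
f = 720 (f = 120*6 = 720)
(42947 - 40738)/(39189 + f) = (42947 - 40738)/(39189 + 720) = 2209/39909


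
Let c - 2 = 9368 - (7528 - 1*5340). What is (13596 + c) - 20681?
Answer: 97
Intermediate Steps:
c = 7182 (c = 2 + (9368 - (7528 - 1*5340)) = 2 + (9368 - (7528 - 5340)) = 2 + (9368 - 1*2188) = 2 + (9368 - 2188) = 2 + 7180 = 7182)
(13596 + c) - 20681 = (13596 + 7182) - 20681 = 20778 - 20681 = 97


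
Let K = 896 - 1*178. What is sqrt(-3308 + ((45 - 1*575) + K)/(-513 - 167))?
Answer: I*sqrt(95609190)/170 ≈ 57.518*I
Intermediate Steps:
K = 718 (K = 896 - 178 = 718)
sqrt(-3308 + ((45 - 1*575) + K)/(-513 - 167)) = sqrt(-3308 + ((45 - 1*575) + 718)/(-513 - 167)) = sqrt(-3308 + ((45 - 575) + 718)/(-680)) = sqrt(-3308 + (-530 + 718)*(-1/680)) = sqrt(-3308 + 188*(-1/680)) = sqrt(-3308 - 47/170) = sqrt(-562407/170) = I*sqrt(95609190)/170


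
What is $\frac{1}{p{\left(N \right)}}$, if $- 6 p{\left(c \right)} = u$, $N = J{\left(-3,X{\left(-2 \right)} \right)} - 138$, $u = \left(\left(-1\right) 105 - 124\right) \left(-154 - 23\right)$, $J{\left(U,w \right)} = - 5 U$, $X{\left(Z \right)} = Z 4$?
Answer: $- \frac{2}{13511} \approx -0.00014803$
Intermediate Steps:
$X{\left(Z \right)} = 4 Z$
$u = 40533$ ($u = \left(-105 - 124\right) \left(-177\right) = \left(-229\right) \left(-177\right) = 40533$)
$N = -123$ ($N = \left(-5\right) \left(-3\right) - 138 = 15 - 138 = -123$)
$p{\left(c \right)} = - \frac{13511}{2}$ ($p{\left(c \right)} = \left(- \frac{1}{6}\right) 40533 = - \frac{13511}{2}$)
$\frac{1}{p{\left(N \right)}} = \frac{1}{- \frac{13511}{2}} = - \frac{2}{13511}$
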